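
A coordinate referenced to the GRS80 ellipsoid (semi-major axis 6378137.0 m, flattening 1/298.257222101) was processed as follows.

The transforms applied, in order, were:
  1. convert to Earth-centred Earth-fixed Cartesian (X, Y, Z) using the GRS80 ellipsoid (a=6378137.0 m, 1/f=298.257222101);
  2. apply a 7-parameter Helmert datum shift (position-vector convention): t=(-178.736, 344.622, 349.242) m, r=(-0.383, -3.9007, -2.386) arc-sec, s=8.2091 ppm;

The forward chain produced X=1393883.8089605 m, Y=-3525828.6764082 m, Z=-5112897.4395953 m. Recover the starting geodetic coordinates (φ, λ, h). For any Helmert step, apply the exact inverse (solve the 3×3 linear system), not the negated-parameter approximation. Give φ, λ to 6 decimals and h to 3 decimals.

φ=-53.625523°, λ=-68.429420°, h=1369.429 m

start: X=1393883.8090, Y=-3525828.6764, Z=-5112897.4396 m
→ Helmert⁻¹: X=1393995.1929, Y=-3526118.7322, Z=-5113237.6162
→ geod (Bowring, a=6378137.000): φ=-53.62552300°, λ=-68.42942000°, h=1369.4290 m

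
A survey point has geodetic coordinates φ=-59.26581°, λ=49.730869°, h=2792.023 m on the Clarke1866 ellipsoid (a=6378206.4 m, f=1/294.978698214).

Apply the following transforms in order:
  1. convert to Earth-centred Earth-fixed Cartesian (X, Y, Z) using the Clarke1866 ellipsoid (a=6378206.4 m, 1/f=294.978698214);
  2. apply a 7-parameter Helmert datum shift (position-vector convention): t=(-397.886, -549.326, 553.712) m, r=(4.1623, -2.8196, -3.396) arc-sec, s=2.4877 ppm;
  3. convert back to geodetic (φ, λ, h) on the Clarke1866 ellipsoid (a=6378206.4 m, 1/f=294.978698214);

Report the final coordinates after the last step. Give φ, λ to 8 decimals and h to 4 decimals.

φ=-59.26710282°, λ=49.72927332°, h=1985.8147 m

start: φ=-59.265810°, λ=49.730869°, h=2792.023 m
→ ECEF (a=6378206.400, f=1/294.978698214): X=2113159.7267, Y=2494475.6366, Z=-5461329.4156
→ Helmert 7p (PV): X=2112882.8229, Y=2494007.9310, Z=-5460710.0660
→ geod (Bowring, a=6378206.400): φ=-59.26710282°, λ=49.72927332°, h=1985.8147 m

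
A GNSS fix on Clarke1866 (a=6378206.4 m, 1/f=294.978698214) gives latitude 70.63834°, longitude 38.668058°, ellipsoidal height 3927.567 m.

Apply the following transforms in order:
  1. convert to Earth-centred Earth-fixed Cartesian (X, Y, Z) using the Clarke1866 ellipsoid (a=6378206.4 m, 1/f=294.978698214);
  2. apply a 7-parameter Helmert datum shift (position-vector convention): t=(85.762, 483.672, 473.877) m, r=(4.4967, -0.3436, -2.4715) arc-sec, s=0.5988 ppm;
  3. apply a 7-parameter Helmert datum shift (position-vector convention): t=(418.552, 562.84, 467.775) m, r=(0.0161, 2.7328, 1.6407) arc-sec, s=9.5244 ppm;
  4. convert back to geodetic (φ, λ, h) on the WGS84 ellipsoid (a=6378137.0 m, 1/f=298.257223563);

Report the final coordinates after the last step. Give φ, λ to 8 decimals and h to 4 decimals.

start: φ=70.638340°, λ=38.668058°, h=3927.567 m
→ ECEF (a=6378206.400, f=1/294.978698214): X=1657021.1366, Y=1326008.2364, Z=5998546.1079
→ Helmert 7p (PV): X=1657113.7868, Y=1326342.0756, Z=5999055.2449
→ Helmert 7p (PV): X=1657617.0537, Y=1326930.2613, Z=5999558.3056
→ geod (Bowring, a=6378137.000): φ=70.63120981°, λ=38.67743674°, h=5085.5372 m

φ=70.63120981°, λ=38.67743674°, h=5085.5372 m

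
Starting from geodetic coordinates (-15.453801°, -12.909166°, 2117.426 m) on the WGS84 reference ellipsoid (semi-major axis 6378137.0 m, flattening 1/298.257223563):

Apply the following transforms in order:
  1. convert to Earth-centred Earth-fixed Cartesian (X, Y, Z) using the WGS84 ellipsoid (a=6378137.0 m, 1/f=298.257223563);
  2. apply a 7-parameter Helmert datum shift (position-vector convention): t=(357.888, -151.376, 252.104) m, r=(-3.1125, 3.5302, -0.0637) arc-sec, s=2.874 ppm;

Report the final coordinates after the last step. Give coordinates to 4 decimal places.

X=5995922.8841 m, Y=-1374362.6341 m, Z=-1688949.5198 m

start: φ=-15.453801°, λ=-12.909166°, h=2117.426 m
→ ECEF (a=6378137.000, f=1/298.257223563): X=5995577.0983, Y=-1374179.9686, Z=-1689114.8915
→ Helmert 7p (PV): X=5995922.8841, Y=-1374362.6341, Z=-1688949.5198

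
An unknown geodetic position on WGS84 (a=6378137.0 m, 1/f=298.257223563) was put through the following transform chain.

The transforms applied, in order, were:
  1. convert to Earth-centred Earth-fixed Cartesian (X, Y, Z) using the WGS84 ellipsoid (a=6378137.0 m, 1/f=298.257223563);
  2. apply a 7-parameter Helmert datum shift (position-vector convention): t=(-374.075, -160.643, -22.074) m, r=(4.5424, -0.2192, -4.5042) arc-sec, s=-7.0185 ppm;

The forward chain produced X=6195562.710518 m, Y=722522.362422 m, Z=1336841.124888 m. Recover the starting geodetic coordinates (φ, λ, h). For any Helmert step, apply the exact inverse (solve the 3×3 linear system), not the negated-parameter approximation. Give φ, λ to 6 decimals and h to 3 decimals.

φ=12.175036°, λ=6.654335°, h=2436.473 m

start: X=6195562.7105, Y=722522.3624, Z=1336841.1249 m
→ Helmert⁻¹: X=6195965.9078, Y=722852.8191, Z=1336850.0784
→ geod (Bowring, a=6378137.000): φ=12.17503600°, λ=6.65433500°, h=2436.4730 m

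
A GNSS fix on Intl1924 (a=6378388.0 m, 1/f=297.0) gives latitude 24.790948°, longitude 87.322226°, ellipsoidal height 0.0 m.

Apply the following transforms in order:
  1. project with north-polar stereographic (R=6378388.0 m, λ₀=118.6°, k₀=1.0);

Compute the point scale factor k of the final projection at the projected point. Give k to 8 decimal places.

1.40913676

start: φ=24.790948°, λ=87.322226°, h=0.000 m
→ into stereo (λ₀=118.6°): φ=24.79094800°, λ−λ₀=-31.27777400°
scale k = 1.40913676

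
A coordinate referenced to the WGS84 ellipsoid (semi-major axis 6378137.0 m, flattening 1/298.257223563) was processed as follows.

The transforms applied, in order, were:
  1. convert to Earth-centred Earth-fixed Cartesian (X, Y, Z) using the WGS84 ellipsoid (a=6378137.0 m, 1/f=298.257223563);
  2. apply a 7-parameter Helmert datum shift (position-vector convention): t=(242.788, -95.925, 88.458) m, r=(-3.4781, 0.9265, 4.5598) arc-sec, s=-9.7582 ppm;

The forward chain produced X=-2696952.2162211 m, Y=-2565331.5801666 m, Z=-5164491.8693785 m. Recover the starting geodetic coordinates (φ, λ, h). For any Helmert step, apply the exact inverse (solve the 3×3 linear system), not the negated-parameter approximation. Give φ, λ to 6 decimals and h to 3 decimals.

start: X=-2696952.2162, Y=-2565331.5802, Z=-5164491.8694 m
→ Helmert⁻¹: X=-2697254.8313, Y=-2565113.9720, Z=-5164686.0941
→ geod (Bowring, a=6378137.000): φ=-54.40170100°, λ=-136.43842500°, h=2198.6250 m

φ=-54.401701°, λ=-136.438425°, h=2198.625 m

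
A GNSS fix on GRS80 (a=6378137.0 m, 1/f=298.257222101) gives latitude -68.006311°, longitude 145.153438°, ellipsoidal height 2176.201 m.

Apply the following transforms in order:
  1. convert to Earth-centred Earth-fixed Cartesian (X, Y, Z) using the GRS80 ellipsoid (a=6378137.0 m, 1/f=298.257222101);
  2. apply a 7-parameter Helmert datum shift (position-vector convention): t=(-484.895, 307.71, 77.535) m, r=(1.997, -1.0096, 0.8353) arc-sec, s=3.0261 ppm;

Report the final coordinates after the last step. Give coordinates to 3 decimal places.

start: φ=-68.006311°, λ=145.153438°, h=2176.201 m
→ ECEF (a=6378137.000, f=1/298.257222101): X=-1966656.6067, Y=1369233.5348, Z=-5893374.4870
→ Helmert 7p (PV): X=-1967124.1517, Y=1369594.4821, Z=-5893311.1556

X=-1967124.152 m, Y=1369594.482 m, Z=-5893311.156 m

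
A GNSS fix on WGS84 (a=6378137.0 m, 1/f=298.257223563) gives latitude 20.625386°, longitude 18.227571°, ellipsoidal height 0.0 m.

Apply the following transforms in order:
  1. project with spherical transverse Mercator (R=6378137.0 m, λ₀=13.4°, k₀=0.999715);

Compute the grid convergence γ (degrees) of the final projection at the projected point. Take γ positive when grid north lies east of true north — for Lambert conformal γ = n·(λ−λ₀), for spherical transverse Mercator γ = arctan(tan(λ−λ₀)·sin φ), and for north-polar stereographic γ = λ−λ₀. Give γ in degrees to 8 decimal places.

start: φ=20.625386°, λ=18.227571°, h=0.000 m
→ into tm (λ₀=13.4°): φ=20.62538600°, λ−λ₀=4.82757100°
convergence γ = 1.70407557°

1.70407557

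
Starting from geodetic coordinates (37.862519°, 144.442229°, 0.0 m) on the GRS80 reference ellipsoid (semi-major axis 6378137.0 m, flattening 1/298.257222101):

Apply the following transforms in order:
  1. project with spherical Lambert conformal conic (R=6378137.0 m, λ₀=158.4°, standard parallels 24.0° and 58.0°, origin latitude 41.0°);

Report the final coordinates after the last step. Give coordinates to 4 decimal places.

E=-1170186.5676 m, N=-239029.2609 m

start: φ=37.862519°, λ=144.442229°, h=0.000 m
→ lcc (R=6378137.0, λ₀=158.4°): E=-1170186.5676, N=-239029.2609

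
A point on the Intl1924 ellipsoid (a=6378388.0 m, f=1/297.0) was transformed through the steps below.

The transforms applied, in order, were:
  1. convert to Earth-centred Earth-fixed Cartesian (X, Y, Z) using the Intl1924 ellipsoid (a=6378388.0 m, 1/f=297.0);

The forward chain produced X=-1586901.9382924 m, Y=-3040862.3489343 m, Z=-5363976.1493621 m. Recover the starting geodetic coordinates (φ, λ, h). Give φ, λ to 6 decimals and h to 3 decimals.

φ=-57.577913°, λ=-117.558218°, h=3771.620 m

start: X=-1586901.9383, Y=-3040862.3489, Z=-5363976.1494 m
→ geod (Bowring, a=6378388.000): φ=-57.57791300°, λ=-117.55821800°, h=3771.6200 m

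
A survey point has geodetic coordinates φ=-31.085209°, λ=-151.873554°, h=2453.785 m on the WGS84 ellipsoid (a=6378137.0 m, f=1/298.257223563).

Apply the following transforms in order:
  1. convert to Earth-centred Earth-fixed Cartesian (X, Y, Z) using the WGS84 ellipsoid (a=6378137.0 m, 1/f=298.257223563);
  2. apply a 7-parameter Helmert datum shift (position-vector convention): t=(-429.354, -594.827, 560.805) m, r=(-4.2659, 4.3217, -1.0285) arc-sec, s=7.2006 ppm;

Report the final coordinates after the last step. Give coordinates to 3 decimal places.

X=-4823902.732 m, Y=-2578951.707 m, Z=-3274562.988 m

start: φ=-31.085209°, λ=-151.873554°, h=2453.785 m
→ ECEF (a=6378137.000, f=1/298.257223563): X=-4823357.1661, Y=-2578294.6277, Z=-3275254.5932
→ Helmert 7p (PV): X=-4823902.7317, Y=-2578951.7072, Z=-3274562.9876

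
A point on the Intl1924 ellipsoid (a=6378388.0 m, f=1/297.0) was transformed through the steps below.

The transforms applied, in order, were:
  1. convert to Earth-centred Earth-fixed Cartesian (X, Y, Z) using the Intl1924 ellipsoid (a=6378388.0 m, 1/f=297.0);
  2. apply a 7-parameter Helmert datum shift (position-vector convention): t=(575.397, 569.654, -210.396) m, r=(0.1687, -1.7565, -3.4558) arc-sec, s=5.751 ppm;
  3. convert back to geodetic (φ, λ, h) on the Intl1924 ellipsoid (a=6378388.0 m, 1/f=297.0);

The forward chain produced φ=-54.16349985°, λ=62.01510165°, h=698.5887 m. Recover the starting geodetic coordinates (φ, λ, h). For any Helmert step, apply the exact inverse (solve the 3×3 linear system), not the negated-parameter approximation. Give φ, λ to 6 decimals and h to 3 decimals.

φ=-54.168294°, λ=62.020311°, h=38.944 m

start: φ=-54.163500°, λ=62.015102°, h=698.589 m
→ ECEF (a=6378388.000, f=1/297.0): X=1756392.8698, Y=3305396.0100, Z=-5148090.0433
→ Helmert⁻¹: X=1755708.1674, Y=3304832.5551, Z=-5147867.6962
→ geod (Bowring, a=6378388.000): φ=-54.16829400°, λ=62.02031100°, h=38.9440 m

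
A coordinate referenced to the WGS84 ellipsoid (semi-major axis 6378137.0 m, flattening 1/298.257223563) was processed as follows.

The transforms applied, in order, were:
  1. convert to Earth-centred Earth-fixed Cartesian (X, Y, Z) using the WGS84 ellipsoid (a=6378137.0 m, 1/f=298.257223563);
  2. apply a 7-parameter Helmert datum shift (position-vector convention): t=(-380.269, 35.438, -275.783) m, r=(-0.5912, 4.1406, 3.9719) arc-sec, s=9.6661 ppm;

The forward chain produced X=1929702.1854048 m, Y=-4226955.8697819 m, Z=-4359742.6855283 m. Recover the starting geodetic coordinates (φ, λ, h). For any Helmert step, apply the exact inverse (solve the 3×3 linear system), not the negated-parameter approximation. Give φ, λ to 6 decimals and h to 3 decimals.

φ=-43.364364°, λ=-65.458190°, h=3465.498 m

start: X=1929702.1854, Y=-4226955.8698, Z=-4359742.6855 m
→ Helmert⁻¹: X=1930069.9137, Y=-4226975.1207, Z=-4359398.1347
→ geod (Bowring, a=6378137.000): φ=-43.36436400°, λ=-65.45819000°, h=3465.4980 m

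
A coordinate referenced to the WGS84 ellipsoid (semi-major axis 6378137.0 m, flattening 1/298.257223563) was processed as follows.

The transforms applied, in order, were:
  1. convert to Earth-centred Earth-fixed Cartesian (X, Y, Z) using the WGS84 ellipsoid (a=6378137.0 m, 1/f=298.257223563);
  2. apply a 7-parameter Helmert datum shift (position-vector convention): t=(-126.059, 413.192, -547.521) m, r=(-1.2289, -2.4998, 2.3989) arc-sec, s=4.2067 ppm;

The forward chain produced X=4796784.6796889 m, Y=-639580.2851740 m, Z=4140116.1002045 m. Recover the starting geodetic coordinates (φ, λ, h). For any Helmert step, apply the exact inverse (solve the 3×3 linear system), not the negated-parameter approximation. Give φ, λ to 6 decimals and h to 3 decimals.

start: X=4796784.6797, Y=-639580.2852, Z=4140116.1002 m
→ Helmert⁻¹: X=4796933.2967, Y=-640071.2433, Z=4140584.2535
→ geod (Bowring, a=6378137.000): φ=40.74017600°, λ=-7.60027800°, h=-30.4120 m

φ=40.740176°, λ=-7.600278°, h=-30.412 m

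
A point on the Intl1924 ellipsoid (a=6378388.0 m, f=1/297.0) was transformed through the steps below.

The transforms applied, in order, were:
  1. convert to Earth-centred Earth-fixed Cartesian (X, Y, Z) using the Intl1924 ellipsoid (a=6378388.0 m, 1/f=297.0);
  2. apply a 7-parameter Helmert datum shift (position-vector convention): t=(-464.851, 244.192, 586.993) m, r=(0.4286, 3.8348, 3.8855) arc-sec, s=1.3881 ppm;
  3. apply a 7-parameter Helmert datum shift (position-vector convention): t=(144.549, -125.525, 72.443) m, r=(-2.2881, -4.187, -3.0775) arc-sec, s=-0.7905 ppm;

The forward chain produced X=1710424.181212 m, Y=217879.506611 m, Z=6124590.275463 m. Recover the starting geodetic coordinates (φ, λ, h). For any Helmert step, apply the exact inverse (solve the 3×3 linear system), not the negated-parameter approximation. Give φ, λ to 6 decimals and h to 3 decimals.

φ=74.372814°, λ=7.252086°, h=3635.577 m

start: X=1710424.1812, Y=217879.5066, Z=6124590.2755 m
→ Helmert⁻¹: X=1710402.0541, Y=217962.7843, Z=6124490.3721
→ Helmert⁻¹: X=1710754.7773, Y=217698.7888, Z=6123926.2318
→ geod (Bowring, a=6378388.000): φ=74.37281400°, λ=7.25208600°, h=3635.5770 m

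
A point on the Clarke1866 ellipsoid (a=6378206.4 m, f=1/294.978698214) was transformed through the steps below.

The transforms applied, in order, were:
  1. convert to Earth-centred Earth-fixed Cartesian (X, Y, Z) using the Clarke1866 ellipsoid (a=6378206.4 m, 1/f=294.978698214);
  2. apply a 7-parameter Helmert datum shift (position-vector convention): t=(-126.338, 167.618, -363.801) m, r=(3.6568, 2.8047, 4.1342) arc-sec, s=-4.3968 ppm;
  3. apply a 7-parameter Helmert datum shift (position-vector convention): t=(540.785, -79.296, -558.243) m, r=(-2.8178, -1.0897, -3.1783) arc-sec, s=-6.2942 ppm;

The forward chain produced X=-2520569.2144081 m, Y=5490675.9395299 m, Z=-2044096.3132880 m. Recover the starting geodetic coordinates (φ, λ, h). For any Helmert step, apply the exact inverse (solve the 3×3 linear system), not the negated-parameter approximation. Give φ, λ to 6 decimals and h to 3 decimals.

φ=-18.803284°, λ=114.661673°, h=1902.054 m

start: X=-2520569.2144, Y=5490675.9395, Z=-2044096.3133 m
→ Helmert⁻¹: X=-2521221.2700, Y=5490778.8625, Z=-2043462.6032
→ Helmert⁻¹: X=-2520968.1837, Y=5490649.6900, Z=-2043239.4063
→ geod (Bowring, a=6378206.400): φ=-18.80328400°, λ=114.66167300°, h=1902.0540 m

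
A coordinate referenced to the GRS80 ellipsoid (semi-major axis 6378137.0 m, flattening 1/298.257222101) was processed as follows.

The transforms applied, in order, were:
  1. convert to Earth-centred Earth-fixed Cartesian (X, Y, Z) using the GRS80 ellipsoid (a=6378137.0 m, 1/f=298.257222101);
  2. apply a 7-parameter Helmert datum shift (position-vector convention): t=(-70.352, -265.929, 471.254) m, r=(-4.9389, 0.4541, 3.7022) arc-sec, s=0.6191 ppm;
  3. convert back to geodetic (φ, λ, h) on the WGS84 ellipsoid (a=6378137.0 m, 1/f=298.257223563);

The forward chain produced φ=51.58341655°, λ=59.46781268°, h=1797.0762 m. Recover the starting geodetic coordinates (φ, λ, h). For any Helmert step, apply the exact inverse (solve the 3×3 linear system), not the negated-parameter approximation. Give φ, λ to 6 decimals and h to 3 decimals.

φ=51.580165°, λ=59.467122°, h=1588.909 m

start: φ=51.583417°, λ=59.467813°, h=1797.076 m
→ ECEF (a=6378137.000, f=1/298.257223563): X=2018117.5388, Y=3421686.7109, Z=4975542.6423
→ Helmert⁻¹: X=2018237.1054, Y=3421795.1691, Z=4975154.6845
→ geod (Bowring, a=6378137.000): φ=51.58016500°, λ=59.46712200°, h=1588.9090 m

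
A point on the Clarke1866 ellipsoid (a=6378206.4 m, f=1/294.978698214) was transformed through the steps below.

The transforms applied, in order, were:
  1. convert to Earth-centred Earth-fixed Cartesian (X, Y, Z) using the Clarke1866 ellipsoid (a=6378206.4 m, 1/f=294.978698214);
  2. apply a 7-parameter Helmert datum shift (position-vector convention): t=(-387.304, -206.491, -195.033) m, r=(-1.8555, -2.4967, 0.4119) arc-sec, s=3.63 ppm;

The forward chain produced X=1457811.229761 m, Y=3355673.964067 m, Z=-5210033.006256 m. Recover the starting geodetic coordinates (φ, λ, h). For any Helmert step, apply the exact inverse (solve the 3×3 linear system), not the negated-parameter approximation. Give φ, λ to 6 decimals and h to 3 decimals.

start: X=1457811.2298, Y=3355673.9641, Z=-5210033.0063 m
→ Helmert⁻¹: X=1458136.8808, Y=3355912.2274, Z=-5209806.5226
→ geod (Bowring, a=6378206.400): φ=-55.10121100°, λ=66.51515400°, h=2646.5490 m

φ=-55.101211°, λ=66.515154°, h=2646.549 m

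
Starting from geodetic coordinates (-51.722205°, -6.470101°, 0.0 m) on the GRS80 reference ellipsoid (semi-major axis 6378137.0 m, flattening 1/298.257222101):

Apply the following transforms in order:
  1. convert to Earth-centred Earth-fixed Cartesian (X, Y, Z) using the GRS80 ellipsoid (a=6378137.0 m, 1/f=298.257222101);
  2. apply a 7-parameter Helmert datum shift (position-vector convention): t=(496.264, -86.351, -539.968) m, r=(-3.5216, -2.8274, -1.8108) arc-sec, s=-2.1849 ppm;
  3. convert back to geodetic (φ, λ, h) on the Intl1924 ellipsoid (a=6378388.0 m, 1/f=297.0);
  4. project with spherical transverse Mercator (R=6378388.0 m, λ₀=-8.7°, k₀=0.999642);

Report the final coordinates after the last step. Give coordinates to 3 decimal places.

E=153576.004 m, N=-5758128.954 m

start: φ=-51.722205°, λ=-6.470101°, h=0.000 m
→ ECEF (a=6378137.000, f=1/298.257222101): X=3934053.2810, Y=-446149.2968, Z=-4983715.0296
→ Helmert 7p (PV): X=3934605.3475, Y=-446354.2977, Z=-4984182.5651
→ geod (Bowring, a=6378388.000): φ=-51.72157415°, λ=-6.47214819°, h=526.3814 m
→ tm (R=6378388.0, λ₀=-8.7°): E=153576.0039, N=-5758128.9538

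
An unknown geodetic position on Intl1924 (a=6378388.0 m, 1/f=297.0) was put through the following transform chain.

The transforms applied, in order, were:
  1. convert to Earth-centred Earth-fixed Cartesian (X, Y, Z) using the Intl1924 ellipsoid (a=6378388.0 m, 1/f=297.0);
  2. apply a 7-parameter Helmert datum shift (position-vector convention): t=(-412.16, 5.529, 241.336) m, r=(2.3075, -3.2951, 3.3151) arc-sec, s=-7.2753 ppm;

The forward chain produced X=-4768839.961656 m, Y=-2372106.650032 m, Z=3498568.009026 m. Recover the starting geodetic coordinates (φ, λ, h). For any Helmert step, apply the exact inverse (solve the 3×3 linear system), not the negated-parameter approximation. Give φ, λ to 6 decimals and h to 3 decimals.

start: X=-4768839.9617, Y=-2372106.6500, Z=3498568.0090 m
→ Helmert⁻¹: X=-4768444.7286, Y=-2372013.6608, Z=3498454.8368
→ geod (Bowring, a=6378388.000): φ=33.47784500°, λ=-153.55242500°, h=211.7140 m

φ=33.477845°, λ=-153.552425°, h=211.714 m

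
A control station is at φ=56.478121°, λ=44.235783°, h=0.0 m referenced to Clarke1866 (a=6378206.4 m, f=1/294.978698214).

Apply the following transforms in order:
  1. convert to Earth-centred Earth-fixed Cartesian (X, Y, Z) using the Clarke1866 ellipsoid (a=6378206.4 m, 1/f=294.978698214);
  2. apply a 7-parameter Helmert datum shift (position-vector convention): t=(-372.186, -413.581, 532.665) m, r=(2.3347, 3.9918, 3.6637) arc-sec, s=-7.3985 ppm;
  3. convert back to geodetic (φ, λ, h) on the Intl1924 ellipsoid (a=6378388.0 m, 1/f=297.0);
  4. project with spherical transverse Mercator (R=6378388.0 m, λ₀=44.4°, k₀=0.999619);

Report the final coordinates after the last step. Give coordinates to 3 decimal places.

E=-10178.814 m, N=6285563.554 m

start: φ=56.478121°, λ=44.235783°, h=0.000 m
→ ECEF (a=6378206.400, f=1/294.978698214): X=2529668.0713, Y=2463070.4618, Z=5293826.4627
→ Helmert 7p (PV): X=2529335.8701, Y=2462623.6697, Z=5294298.8847
→ geod (Bowring, a=6378388.000): φ=56.48336610°, λ=44.23434876°, h=-193.0481 m
→ tm (R=6378388.0, λ₀=44.4°): E=-10178.8141, N=6285563.5536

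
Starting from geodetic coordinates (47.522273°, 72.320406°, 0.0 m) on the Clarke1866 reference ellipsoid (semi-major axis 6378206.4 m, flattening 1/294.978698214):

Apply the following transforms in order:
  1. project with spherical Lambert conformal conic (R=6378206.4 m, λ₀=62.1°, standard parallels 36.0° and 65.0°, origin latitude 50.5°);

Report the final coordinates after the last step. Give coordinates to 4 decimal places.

E=742734.7159 m, N=-269314.0309 m

start: φ=47.522273°, λ=72.320406°, h=0.000 m
→ lcc (R=6378206.4, λ₀=62.1°): E=742734.7159, N=-269314.0309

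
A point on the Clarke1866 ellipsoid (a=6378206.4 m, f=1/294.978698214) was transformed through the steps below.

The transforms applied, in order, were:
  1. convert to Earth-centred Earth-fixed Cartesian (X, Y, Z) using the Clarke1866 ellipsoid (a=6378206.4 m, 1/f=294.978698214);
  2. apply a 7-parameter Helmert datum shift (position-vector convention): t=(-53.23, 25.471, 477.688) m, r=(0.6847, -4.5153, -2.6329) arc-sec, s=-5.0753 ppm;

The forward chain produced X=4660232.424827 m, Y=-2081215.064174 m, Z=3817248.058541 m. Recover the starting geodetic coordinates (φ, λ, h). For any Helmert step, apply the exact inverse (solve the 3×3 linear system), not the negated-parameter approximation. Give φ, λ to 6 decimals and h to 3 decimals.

φ=36.975314°, λ=-24.063854°, h=2796.746 m

start: X=4660232.4248, Y=-2081215.0642, Z=3817248.0585 m
→ Helmert⁻¹: X=4660419.4233, Y=-2081178.9399, Z=3816694.6301
→ geod (Bowring, a=6378206.400): φ=36.97531400°, λ=-24.06385400°, h=2796.7460 m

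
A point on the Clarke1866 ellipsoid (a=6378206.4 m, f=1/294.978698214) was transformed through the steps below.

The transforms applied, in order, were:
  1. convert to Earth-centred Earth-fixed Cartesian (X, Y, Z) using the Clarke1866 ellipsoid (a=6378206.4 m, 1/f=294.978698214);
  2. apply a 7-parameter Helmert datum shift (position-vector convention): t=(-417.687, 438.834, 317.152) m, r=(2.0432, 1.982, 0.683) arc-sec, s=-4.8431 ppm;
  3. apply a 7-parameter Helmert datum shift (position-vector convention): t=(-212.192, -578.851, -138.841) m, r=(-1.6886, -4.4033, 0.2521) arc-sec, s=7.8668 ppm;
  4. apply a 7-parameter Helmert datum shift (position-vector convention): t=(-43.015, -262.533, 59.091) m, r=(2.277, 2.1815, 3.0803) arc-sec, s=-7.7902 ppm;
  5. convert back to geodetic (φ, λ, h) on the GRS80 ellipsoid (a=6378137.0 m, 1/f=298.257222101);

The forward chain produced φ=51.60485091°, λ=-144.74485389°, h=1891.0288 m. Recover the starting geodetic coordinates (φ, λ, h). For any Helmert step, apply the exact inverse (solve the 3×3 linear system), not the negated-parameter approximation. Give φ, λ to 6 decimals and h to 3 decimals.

φ=51.611590°, λ=-144.745808°, h=1326.489 m

start: φ=51.604851°, λ=-144.744854°, h=1891.029 m
→ ECEF (a=6378137.000, f=1/298.257222101): X=-3242421.9911, Y=-2291954.0131, Z=4977098.1866
→ Helmert⁻¹: X=-3242491.0958, Y=-2291605.9676, Z=4977068.8723
→ Helmert⁻¹: X=-3242149.9451, Y=-2291045.8774, Z=4977219.0159
→ Helmert⁻¹: X=-3241803.3690, Y=-2291435.7749, Z=4976917.5155
→ geod (Bowring, a=6378206.400): φ=51.61159000°, λ=-144.74580800°, h=1326.4890 m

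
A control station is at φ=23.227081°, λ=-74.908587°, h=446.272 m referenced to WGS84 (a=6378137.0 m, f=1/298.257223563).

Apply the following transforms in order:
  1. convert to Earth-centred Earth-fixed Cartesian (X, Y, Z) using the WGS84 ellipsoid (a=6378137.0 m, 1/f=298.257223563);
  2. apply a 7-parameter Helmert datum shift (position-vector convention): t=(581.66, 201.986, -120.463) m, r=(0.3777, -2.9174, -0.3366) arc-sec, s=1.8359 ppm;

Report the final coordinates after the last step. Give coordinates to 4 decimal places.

X=1527458.1489 m, Y=-5662200.2327 m, Z=2499920.2113 m

start: φ=23.227081°, λ=-74.908587°, h=446.272 m
→ ECEF (a=6378137.000, f=1/298.257223563): X=1526918.2863, Y=-5662384.7534, Z=2500024.8564
→ Helmert 7p (PV): X=1527458.1489, Y=-5662200.2327, Z=2499920.2113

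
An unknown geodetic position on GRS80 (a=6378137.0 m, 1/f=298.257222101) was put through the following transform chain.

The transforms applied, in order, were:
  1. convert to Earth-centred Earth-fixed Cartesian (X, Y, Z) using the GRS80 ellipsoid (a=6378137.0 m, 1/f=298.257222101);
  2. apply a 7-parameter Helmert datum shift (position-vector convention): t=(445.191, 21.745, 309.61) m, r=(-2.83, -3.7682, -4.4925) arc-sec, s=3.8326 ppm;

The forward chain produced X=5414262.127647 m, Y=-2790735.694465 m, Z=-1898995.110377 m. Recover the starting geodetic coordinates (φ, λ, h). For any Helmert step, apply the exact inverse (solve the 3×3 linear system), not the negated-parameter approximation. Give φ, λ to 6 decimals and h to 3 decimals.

start: X=5414262.1276, Y=-2790735.6945, Z=-1898995.1104 m
→ Helmert⁻¹: X=5413822.2675, Y=-2790602.7685, Z=-1899434.6326
→ geod (Bowring, a=6378137.000): φ=-17.43006600°, λ=-27.26924400°, h=3797.4890 m

φ=-17.430066°, λ=-27.269244°, h=3797.489 m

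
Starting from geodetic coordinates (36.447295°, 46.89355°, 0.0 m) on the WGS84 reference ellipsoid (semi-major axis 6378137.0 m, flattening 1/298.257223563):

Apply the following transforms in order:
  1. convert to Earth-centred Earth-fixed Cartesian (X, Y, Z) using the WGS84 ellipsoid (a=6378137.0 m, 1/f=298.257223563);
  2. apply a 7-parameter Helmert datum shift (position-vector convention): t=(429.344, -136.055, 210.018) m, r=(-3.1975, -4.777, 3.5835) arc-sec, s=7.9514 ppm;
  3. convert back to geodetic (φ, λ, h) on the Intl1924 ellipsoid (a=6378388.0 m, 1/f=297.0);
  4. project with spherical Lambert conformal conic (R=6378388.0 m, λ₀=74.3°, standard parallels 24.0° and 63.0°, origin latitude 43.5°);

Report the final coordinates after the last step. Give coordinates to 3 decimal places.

start: φ=36.447295°, λ=46.893550°, h=0.000 m
→ ECEF (a=6378137.000, f=1/298.257223563): X=3510173.1594, Y=3750206.5353, Z=3768231.5448
→ Helmert 7p (PV): X=3510477.9890, Y=3750219.6987, Z=3768494.6844
→ geod (Bowring, a=6378388.000): φ=36.44882193°, λ=46.89116804°, h=112.8033 m
→ lcc (R=6378388.0, λ₀=74.3°): E=-2290890.2614, N=-353481.0047

E=-2290890.261 m, N=-353481.005 m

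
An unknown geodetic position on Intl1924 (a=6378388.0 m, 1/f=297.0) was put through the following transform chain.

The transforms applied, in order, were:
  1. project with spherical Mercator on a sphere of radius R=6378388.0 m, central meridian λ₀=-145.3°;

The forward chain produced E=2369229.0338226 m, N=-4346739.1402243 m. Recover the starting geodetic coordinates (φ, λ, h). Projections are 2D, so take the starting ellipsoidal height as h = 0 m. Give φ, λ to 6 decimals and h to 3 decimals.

start: E=2369229.0338, N=-4346739.1402 m
→ merc⁻¹: φ=-36.33321100°, λ=-124.01769100°

φ=-36.333211°, λ=-124.017691°, h=0.000 m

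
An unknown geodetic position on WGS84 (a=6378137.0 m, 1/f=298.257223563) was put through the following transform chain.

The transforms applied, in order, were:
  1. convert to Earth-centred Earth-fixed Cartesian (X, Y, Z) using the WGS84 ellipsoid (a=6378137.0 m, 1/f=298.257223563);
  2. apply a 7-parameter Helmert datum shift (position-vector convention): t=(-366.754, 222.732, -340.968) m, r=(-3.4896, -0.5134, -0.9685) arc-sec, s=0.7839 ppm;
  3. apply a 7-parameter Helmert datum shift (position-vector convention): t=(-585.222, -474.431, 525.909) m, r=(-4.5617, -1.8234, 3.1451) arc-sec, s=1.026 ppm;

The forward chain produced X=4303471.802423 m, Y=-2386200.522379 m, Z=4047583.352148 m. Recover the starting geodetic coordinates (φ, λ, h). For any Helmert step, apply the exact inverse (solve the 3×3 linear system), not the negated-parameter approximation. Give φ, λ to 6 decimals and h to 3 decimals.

start: X=4303471.8024, Y=-2386200.5224, Z=4047583.3521 m
→ Helmert⁻¹: X=4304052.0044, Y=-2385878.7729, Z=4046962.4772
→ Helmert⁻¹: X=4304436.6619, Y=-2386147.8949, Z=4047249.1896
→ geod (Bowring, a=6378137.000): φ=39.62097700°, λ=-29.00162600°, h=2494.1460 m

φ=39.620977°, λ=-29.001626°, h=2494.146 m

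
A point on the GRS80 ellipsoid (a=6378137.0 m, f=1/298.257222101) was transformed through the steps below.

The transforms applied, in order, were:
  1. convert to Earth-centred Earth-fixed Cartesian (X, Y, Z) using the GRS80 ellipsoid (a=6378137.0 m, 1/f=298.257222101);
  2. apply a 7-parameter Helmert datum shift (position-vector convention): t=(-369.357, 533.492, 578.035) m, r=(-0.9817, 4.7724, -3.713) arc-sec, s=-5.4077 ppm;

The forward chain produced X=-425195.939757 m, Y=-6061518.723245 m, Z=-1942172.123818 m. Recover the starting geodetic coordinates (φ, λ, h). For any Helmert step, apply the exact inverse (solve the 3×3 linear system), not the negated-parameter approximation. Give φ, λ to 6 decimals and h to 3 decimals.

start: X=-425195.9398, Y=-6061518.7232, Z=-1942172.1238 m
→ Helmert⁻¹: X=-424674.8047, Y=-6062083.3952, Z=-1942799.3425
→ geod (Bowring, a=6378137.000): φ=-17.84095700°, λ=-94.00726700°, h=3798.1180 m

φ=-17.840957°, λ=-94.007267°, h=3798.118 m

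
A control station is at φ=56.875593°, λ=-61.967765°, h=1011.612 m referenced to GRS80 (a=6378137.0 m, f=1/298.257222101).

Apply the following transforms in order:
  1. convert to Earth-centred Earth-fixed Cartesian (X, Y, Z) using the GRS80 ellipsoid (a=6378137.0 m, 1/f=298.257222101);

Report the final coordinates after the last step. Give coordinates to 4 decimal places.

X=1642140.9920 m, Y=-3084230.6890 m, Z=5319189.3773 m

start: φ=56.875593°, λ=-61.967765°, h=1011.612 m
→ ECEF (a=6378137.000, f=1/298.257222101): X=1642140.9920, Y=-3084230.6890, Z=5319189.3773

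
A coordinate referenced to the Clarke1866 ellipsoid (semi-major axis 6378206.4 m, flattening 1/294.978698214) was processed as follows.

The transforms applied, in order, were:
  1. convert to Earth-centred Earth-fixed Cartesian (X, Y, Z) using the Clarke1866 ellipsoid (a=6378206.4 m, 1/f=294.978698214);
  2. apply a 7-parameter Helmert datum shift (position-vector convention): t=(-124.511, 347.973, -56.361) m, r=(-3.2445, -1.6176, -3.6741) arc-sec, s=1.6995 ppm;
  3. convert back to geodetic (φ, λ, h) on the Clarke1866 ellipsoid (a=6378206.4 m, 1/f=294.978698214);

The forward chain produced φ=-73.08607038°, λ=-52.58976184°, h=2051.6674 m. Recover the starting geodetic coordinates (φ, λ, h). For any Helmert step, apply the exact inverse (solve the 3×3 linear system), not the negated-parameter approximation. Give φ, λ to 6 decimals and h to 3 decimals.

start: φ=-73.086070°, λ=-52.589762°, h=2051.667 m
→ ECEF (a=6378206.400, f=1/294.978698214): X=1131206.9304, Y=-1479009.4421, Z=-6081825.9624
→ Helmert⁻¹: X=1131308.1722, Y=-1479239.0843, Z=-6081791.4057
→ geod (Bowring, a=6378206.400): φ=-73.08389000°, λ=-52.59158000°, h=2089.5730 m

φ=-73.083890°, λ=-52.591580°, h=2089.573 m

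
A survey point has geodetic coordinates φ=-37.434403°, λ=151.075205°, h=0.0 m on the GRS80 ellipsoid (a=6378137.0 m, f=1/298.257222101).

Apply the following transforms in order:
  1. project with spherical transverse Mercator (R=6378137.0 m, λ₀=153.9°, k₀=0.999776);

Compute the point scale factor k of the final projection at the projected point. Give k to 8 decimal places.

1.00054238

start: φ=-37.434403°, λ=151.075205°, h=0.000 m
→ into tm (λ₀=153.9°): φ=-37.43440300°, λ−λ₀=-2.82479500°
scale k = 1.00054238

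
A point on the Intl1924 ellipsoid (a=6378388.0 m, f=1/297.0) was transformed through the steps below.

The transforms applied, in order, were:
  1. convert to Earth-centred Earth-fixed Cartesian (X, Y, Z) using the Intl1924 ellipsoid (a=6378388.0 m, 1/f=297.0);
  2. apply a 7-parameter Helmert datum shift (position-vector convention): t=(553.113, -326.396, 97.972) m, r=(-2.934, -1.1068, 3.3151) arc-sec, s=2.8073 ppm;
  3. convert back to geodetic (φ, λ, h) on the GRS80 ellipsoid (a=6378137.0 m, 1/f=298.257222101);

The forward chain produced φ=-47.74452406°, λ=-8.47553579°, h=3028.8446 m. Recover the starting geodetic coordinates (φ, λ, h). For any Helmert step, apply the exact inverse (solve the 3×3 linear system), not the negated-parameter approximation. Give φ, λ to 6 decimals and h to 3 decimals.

start: φ=-47.744524°, λ=-8.475536°, h=3028.845 m
→ ECEF (a=6378137.000, f=1/298.257222101): X=4251873.7779, Y=-633590.8928, Z=-4700063.9396
→ Helmert⁻¹: X=4251273.3316, Y=-633264.1884, Z=-4700180.5367
→ geod (Bowring, a=6378388.000): φ=-47.75031900°, λ=-8.47240800°, h=2482.4270 m

φ=-47.750319°, λ=-8.472408°, h=2482.427 m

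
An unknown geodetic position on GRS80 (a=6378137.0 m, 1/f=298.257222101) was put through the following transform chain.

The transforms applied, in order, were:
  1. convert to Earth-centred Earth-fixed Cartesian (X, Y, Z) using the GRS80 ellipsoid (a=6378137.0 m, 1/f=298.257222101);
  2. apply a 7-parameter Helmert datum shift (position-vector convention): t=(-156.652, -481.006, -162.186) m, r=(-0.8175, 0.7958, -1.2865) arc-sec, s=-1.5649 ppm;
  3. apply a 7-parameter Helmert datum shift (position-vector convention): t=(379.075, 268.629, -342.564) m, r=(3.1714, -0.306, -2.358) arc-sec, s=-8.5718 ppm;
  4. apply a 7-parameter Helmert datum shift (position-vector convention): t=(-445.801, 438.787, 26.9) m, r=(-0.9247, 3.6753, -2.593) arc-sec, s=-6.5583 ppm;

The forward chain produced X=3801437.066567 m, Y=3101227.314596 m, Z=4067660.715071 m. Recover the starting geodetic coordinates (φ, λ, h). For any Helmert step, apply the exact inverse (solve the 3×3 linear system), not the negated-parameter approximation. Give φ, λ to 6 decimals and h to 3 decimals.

φ=39.855847°, λ=39.206597°, h=3979.444 m

start: X=3801437.0666, Y=3101227.3146, Z=4067660.7151 m
→ Helmert⁻¹: X=3801796.3398, Y=3100838.4209, Z=4067742.1351
→ Helmert⁻¹: X=3801420.4382, Y=3100702.3751, Z=4068066.2562
→ Helmert⁻¹: X=3801548.0008, Y=3101195.8209, Z=4068261.7666
→ geod (Bowring, a=6378137.000): φ=39.85584700°, λ=39.20659700°, h=3979.4440 m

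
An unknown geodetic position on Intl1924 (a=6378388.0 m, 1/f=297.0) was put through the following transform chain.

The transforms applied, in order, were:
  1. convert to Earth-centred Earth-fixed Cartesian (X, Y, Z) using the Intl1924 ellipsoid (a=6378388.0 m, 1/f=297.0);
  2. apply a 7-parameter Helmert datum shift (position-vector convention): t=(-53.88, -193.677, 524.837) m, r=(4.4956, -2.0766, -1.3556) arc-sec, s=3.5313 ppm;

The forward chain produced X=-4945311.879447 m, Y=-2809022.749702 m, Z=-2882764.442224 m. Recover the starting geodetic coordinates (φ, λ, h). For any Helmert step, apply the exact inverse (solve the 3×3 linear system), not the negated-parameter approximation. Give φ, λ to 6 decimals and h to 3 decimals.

φ=-27.038734°, λ=-150.403321°, h=2396.243 m

start: X=-4945311.8794, Y=-2809022.7497, Z=-2882764.4422 m
→ Helmert⁻¹: X=-4945251.1025, Y=-2808914.4942, Z=-2883168.0894
→ geod (Bowring, a=6378388.000): φ=-27.03873400°, λ=-150.40332100°, h=2396.2430 m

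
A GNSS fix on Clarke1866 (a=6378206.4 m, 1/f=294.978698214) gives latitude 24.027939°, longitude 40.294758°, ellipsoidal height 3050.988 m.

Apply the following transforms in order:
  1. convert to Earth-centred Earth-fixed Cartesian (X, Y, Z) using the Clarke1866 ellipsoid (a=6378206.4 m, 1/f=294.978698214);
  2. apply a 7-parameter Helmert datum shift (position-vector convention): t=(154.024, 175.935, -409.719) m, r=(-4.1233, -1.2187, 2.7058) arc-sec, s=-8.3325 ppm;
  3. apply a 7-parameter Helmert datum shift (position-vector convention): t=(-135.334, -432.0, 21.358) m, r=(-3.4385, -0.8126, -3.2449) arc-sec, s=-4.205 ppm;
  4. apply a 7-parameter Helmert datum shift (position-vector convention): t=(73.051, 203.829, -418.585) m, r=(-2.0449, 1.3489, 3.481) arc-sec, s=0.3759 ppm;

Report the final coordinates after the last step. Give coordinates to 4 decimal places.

X=4447877.1087 m, Y=3771481.0574 m, Z=2581204.0667 m

start: φ=24.027939°, λ=40.294758°, h=3050.988 m
→ ECEF (a=6378206.400, f=1/294.978698214): X=4447901.7882, Y=3771395.4720, Z=2582203.3514
→ Helmert 7p (PV): X=4447954.0204, Y=3771649.9480, Z=2581723.0053
→ Helmert 7p (PV): X=4447849.1461, Y=3771175.1525, Z=2581688.1559
→ Helmert 7p (PV): X=4447877.1087, Y=3771481.0574, Z=2581204.0667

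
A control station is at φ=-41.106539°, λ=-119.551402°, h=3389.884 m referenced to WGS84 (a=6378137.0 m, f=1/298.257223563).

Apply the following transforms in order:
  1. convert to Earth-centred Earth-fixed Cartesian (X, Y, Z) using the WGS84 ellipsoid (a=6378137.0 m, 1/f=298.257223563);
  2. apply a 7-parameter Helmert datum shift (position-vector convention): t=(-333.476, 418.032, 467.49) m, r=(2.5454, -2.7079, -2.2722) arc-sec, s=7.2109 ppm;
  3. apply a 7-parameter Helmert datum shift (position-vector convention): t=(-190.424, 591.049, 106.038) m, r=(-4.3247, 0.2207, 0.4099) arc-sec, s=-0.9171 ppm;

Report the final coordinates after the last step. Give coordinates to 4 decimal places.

start: φ=-41.106539°, λ=-119.551402°, h=3389.884 m
→ ECEF (a=6378137.000, f=1/298.257223563): X=-2374962.9545, Y=-4188959.8016, Z=-4173574.1798
→ Helmert 7p (PV): X=-2375304.9096, Y=-4188494.3090, Z=-4173219.6584
→ Helmert 7p (PV): X=-2375489.2969, Y=-4187991.6378, Z=-4173019.4327

X=-2375489.2969 m, Y=-4187991.6378 m, Z=-4173019.4327 m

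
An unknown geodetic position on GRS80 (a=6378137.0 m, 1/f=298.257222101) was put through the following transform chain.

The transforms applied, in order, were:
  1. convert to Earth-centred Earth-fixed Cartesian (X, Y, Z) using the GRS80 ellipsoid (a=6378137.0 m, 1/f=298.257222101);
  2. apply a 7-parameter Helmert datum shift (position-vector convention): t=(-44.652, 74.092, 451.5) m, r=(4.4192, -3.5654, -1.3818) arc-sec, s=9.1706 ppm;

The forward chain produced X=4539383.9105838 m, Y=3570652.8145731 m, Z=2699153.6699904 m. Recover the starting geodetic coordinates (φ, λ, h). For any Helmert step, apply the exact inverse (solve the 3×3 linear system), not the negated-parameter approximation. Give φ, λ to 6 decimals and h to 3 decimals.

start: X=4539383.9106, Y=3570652.8146, Z=2699153.6700 m
→ Helmert⁻¹: X=4539409.6589, Y=3570634.2043, Z=2698522.4549
→ geod (Bowring, a=6378137.000): φ=25.19182500°, λ=38.18808000°, h=480.8410 m

φ=25.191825°, λ=38.188080°, h=480.841 m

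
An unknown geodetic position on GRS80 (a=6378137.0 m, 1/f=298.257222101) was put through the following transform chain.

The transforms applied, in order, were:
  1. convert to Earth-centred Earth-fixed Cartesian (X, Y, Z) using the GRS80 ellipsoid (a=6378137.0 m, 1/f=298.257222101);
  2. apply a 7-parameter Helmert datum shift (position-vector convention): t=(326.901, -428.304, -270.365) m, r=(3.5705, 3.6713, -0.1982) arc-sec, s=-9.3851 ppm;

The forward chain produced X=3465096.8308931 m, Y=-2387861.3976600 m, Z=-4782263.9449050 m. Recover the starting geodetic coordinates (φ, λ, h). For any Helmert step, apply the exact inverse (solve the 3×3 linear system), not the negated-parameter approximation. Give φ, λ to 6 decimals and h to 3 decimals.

start: X=3465096.8309, Y=-2387861.3977, Z=-4782263.9449 m
→ Helmert⁻¹: X=3464889.8551, Y=-2387534.9474, Z=-4781935.4595
→ geod (Bowring, a=6378137.000): φ=-48.84477700°, λ=-34.56937400°, h=3611.6080 m

φ=-48.844777°, λ=-34.569374°, h=3611.608 m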